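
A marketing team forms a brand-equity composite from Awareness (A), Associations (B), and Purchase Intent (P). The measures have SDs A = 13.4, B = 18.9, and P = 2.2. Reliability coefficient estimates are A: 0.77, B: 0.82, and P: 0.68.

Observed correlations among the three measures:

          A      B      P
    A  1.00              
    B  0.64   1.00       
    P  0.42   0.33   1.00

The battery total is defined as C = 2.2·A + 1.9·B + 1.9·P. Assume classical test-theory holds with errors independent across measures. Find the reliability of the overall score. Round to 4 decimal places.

0.8828

Var(C) = 2.2²·13.4² + 1.9²·18.9² + 1.9²·2.2² + 2·[4.18·13.4·18.9·0.64 + 4.18·13.4·2.2·0.42 + 3.61·18.9·2.2·0.33] = 2176.07 + 1557.62 = 3733.69.
Because errors are independent across components, Cov(Tᵢ,Tⱼ) = Cov(Xᵢ,Xⱼ); the off-diagonal part of the true-score variance is the same as above.
True-score variance = [2.2²·13.4²·0.77 + 1.9²·18.9²·0.82 + 1.9²·2.2²·0.68] + 1557.62 = 1738.48 + 1557.62 = 3296.1.
Reliability = 3296.1 / 3733.69 = 0.8828.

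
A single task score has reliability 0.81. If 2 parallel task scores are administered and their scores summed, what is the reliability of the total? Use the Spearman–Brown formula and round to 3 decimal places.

0.895

ρ_k = kρ / (1 + (k−1)ρ) = 2·0.81 / (1 + 1·0.81) = 1.620 / 1.810 = 0.895.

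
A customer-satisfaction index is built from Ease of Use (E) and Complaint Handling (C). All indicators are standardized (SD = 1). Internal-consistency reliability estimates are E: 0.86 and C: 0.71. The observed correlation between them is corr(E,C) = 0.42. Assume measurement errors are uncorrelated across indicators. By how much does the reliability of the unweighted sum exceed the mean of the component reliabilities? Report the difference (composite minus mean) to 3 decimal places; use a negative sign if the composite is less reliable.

0.064

Var(sum) = 2 + 0.84 = 2.84; true-score variance = 1.57 + 0.84 = 2.41; composite reliability = 0.8486.
Mean component reliability = 0.7850.
Difference = 0.8486 − 0.7850 = 0.064.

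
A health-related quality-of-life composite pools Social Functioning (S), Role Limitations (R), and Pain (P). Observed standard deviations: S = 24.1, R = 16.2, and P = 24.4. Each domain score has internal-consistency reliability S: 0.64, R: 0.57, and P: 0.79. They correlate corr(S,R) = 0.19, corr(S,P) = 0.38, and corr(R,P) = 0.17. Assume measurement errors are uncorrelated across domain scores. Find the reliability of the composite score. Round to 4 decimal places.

0.7939

Var(S+R+P) = 24.1² + 16.2² + 24.4² + 2·[24.1·16.2·0.19 + 24.1·24.4·0.38 + 16.2·24.4·0.17] = 1438.61 + 729.665 = 2168.28.
Under uncorrelated errors the observed covariances equal the true-score covariances, so only the own-variance terms attenuate.
True-score variance = [24.1²·0.64 + 16.2²·0.57 + 24.4²·0.79] + 729.665 = 991.644 + 729.665 = 1721.31.
Reliability = 1721.31 / 2168.28 = 0.7939.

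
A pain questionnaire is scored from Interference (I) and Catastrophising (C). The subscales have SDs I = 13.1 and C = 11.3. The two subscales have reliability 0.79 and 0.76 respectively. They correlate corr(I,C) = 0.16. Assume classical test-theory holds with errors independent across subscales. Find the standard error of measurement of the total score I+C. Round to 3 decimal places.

8.166

Var(total) = 299.3 + 47.3696 = 346.67.
True-score variance = 232.616 + 47.3696 = 279.986, so reliability = 0.8076.
Error variance = 346.67 − 279.986 = 66.6837; SEM = √66.6837 = 8.166.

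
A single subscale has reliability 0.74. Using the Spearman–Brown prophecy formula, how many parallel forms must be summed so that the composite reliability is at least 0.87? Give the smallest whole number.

k ≥ ρ*(1−ρ₁)/(ρ₁(1−ρ*)) = 0.87·0.26 / (0.74·0.13) = 2.351.
Smallest integer k = 3.

3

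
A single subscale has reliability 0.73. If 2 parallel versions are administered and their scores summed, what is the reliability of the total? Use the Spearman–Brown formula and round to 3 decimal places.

ρ_k = kρ / (1 + (k−1)ρ) = 2·0.73 / (1 + 1·0.73) = 1.460 / 1.730 = 0.844.

0.844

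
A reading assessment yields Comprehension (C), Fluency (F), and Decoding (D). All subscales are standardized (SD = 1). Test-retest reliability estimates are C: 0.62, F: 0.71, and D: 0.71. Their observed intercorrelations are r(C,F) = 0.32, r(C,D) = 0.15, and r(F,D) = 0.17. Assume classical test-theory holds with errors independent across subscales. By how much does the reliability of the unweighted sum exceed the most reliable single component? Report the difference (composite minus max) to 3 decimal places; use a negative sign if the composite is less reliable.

0.066

Var(sum) = 3 + 1.28 = 4.28; true-score variance = 2.04 + 1.28 = 3.32; composite reliability = 0.7757.
Max component reliability = 0.7100.
Difference = 0.7757 − 0.7100 = 0.066.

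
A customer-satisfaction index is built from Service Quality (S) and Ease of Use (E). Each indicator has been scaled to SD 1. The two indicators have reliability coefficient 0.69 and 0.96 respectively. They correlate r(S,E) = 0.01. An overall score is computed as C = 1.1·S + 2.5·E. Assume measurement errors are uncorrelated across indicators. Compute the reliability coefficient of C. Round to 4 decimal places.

Var(C) = 1.1² + 2.5² + 2·[2.75·0.01] = 7.46 + 0.055 = 7.515.
Under uncorrelated errors the observed covariances equal the true-score covariances, so only the own-variance terms attenuate.
True-score variance = [1.1²·0.69 + 2.5²·0.96] + 0.055 = 6.8349 + 0.055 = 6.8899.
Reliability = 6.8899 / 7.515 = 0.9168.

0.9168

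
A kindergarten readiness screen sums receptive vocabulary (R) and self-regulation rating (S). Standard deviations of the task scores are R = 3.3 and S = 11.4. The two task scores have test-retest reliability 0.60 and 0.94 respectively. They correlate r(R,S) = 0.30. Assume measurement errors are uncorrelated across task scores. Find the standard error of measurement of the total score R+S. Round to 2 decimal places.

3.49

Var(total) = 140.85 + 22.572 = 163.422.
True-score variance = 128.696 + 22.572 = 151.268, so reliability = 0.9256.
Error variance = 163.422 − 151.268 = 12.1536; SEM = √12.1536 = 3.49.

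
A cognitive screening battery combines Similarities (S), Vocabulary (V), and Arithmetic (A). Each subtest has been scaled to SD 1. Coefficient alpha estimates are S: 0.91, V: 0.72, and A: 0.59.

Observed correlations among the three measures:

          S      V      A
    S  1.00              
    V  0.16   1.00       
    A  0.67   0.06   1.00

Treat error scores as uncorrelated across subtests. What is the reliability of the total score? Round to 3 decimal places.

Var(S+V+A) = 3 + 2·[0.16 + 0.67 + 0.06] = 3 + 1.78 = 4.78.
With uncorrelated errors the cross-covariances are all true-score covariance, so they carry over unchanged; only the diagonal terms shrink to ρᵢσᵢ².
True-score variance = [0.91 + 0.72 + 0.59] + 1.78 = 2.22 + 1.78 = 4.
Reliability = 4 / 4.78 = 0.837.

0.837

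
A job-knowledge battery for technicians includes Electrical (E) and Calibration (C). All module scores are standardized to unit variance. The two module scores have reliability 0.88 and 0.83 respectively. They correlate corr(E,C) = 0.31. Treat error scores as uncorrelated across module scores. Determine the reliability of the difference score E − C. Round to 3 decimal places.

Var(E−C) = 1 + 1 − 2·0.31 = 2 − 0.62 = 1.38.
Because errors are independent across components, Cov(Tᵢ,Tⱼ) = Cov(Xᵢ,Xⱼ); the off-diagonal part of the true-score variance is the same as above.
True-score variance = [0.88 + 0.83] − 0.62 = 1.71 − 0.62 = 1.09.
Reliability = 1.09 / 1.38 = 0.790.

0.790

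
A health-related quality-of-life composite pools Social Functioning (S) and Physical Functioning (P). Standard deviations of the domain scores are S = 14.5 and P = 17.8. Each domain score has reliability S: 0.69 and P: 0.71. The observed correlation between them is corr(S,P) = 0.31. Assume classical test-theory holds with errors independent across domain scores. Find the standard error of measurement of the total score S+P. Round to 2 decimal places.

12.53

Var(total) = 527.09 + 160.022 = 687.112.
True-score variance = 370.029 + 160.022 = 530.051, so reliability = 0.7714.
Error variance = 687.112 − 530.051 = 157.061; SEM = √157.061 = 12.53.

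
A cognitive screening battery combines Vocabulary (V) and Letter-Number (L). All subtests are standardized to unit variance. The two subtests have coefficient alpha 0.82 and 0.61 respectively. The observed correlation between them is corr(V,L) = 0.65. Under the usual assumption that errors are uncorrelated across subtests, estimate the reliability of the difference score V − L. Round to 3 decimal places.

Var(V−L) = 1 + 1 − 2·0.65 = 2 − 1.3 = 0.7.
Under uncorrelated errors the observed covariances equal the true-score covariances, so only the own-variance terms attenuate.
True-score variance = [0.82 + 0.61] − 1.3 = 1.43 − 1.3 = 0.13.
Reliability = 0.13 / 0.7 = 0.186.

0.186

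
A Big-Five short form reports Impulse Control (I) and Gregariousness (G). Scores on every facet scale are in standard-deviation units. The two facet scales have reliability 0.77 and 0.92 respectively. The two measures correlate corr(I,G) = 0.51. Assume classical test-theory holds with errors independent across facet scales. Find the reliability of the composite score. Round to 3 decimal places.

Var(I+G) = 2 + 2·[0.51] = 2 + 1.02 = 3.02.
Because errors are independent across components, Cov(Tᵢ,Tⱼ) = Cov(Xᵢ,Xⱼ); the off-diagonal part of the true-score variance is the same as above.
True-score variance = [0.77 + 0.92] + 1.02 = 1.69 + 1.02 = 2.71.
Reliability = 2.71 / 3.02 = 0.897.

0.897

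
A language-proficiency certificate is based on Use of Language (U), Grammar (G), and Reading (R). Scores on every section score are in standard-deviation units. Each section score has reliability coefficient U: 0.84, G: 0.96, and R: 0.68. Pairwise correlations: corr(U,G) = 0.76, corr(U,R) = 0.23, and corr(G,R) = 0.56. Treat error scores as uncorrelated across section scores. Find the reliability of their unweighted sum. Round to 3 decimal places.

0.915

Var(U+G+R) = 3 + 2·[0.76 + 0.23 + 0.56] = 3 + 3.1 = 6.1.
Because errors are independent across components, Cov(Tᵢ,Tⱼ) = Cov(Xᵢ,Xⱼ); the off-diagonal part of the true-score variance is the same as above.
True-score variance = [0.84 + 0.96 + 0.68] + 3.1 = 2.48 + 3.1 = 5.58.
Reliability = 5.58 / 6.1 = 0.915.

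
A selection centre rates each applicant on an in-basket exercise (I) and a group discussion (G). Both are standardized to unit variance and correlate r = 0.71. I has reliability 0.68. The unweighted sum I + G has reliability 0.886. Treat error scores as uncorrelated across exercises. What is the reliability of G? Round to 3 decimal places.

0.930

Var(I+G) = 2 + 2·0.71 = 3.420.
True-score variance = ρ_I + ρ_G + 2·0.71, so 0.886 = (0.68 + ρ_G + 1.42) / 3.420.
ρ_G = 0.886·3.420 − 0.68 − 1.42 = 0.930.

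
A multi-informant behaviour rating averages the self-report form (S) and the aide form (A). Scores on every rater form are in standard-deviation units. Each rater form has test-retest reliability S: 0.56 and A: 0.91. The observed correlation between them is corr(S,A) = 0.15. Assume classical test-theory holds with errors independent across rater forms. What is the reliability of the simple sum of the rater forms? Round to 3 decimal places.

Var(S+A) = 2 + 2·[0.15] = 2 + 0.3 = 2.3.
Because errors are independent across components, Cov(Tᵢ,Tⱼ) = Cov(Xᵢ,Xⱼ); the off-diagonal part of the true-score variance is the same as above.
True-score variance = [0.56 + 0.91] + 0.3 = 1.47 + 0.3 = 1.77.
Reliability = 1.77 / 2.3 = 0.770.

0.770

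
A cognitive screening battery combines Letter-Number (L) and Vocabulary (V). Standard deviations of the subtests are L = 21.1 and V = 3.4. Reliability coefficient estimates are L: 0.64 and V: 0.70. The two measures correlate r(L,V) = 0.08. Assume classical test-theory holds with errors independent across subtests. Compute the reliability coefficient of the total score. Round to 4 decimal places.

Var(L+V) = 21.1² + 3.4² + 2·[21.1·3.4·0.08] = 456.77 + 11.4784 = 468.248.
Under uncorrelated errors the observed covariances equal the true-score covariances, so only the own-variance terms attenuate.
True-score variance = [21.1²·0.64 + 3.4²·0.70] + 11.4784 = 293.026 + 11.4784 = 304.505.
Reliability = 304.505 / 468.248 = 0.6503.

0.6503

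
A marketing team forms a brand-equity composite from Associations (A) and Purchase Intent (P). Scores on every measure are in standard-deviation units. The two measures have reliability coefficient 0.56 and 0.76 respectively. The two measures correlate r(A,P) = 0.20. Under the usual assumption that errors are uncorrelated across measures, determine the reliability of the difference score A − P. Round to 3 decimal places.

0.575

Var(A−P) = 1 + 1 − 2·0.20 = 2 − 0.4 = 1.6.
Under uncorrelated errors the observed covariances equal the true-score covariances, so only the own-variance terms attenuate.
True-score variance = [0.56 + 0.76] − 0.4 = 1.32 − 0.4 = 0.92.
Reliability = 0.92 / 1.6 = 0.575.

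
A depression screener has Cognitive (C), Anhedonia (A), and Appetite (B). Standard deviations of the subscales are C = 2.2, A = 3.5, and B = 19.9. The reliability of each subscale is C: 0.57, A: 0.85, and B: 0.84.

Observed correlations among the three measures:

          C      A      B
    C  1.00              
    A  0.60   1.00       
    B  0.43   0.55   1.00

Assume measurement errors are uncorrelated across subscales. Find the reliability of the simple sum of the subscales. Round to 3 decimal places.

0.875

Var(C+A+B) = 2.2² + 3.5² + 19.9² + 2·[2.2·3.5·0.60 + 2.2·19.9·0.43 + 3.5·19.9·0.55] = 413.1 + 123.506 = 536.606.
With uncorrelated errors the cross-covariances are all true-score covariance, so they carry over unchanged; only the diagonal terms shrink to ρᵢσᵢ².
True-score variance = [2.2²·0.57 + 3.5²·0.85 + 19.9²·0.84] + 123.506 = 345.82 + 123.506 = 469.325.
Reliability = 469.325 / 536.606 = 0.875.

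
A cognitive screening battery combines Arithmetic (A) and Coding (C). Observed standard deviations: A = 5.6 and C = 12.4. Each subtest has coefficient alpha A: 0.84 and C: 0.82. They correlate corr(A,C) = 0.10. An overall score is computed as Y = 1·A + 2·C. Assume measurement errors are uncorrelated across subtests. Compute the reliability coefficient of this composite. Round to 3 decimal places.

Var(Y) = 5.6² + 2²·12.4² + 2·[2·5.6·12.4·0.10] = 646.4 + 27.776 = 674.176.
Because errors are independent across components, Cov(Tᵢ,Tⱼ) = Cov(Xᵢ,Xⱼ); the off-diagonal part of the true-score variance is the same as above.
True-score variance = [5.6²·0.84 + 2²·12.4²·0.82] + 27.776 = 530.675 + 27.776 = 558.451.
Reliability = 558.451 / 674.176 = 0.828.

0.828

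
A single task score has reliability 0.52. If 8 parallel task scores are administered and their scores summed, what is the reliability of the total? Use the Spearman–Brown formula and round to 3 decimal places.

0.897

ρ_k = kρ / (1 + (k−1)ρ) = 8·0.52 / (1 + 7·0.52) = 4.160 / 4.640 = 0.897.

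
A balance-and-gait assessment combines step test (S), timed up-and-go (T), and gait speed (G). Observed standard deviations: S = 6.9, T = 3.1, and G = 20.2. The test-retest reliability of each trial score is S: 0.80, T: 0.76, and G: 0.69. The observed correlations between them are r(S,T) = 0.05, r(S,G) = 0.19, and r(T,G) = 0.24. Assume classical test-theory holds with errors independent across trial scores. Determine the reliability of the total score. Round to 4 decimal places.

0.7487

Var(S+T+G) = 6.9² + 3.1² + 20.2² + 2·[6.9·3.1·0.05 + 6.9·20.2·0.19 + 3.1·20.2·0.24] = 465.26 + 85.161 = 550.421.
Because errors are independent across components, Cov(Tᵢ,Tⱼ) = Cov(Xᵢ,Xⱼ); the off-diagonal part of the true-score variance is the same as above.
True-score variance = [6.9²·0.80 + 3.1²·0.76 + 20.2²·0.69] + 85.161 = 326.939 + 85.161 = 412.1.
Reliability = 412.1 / 550.421 = 0.7487.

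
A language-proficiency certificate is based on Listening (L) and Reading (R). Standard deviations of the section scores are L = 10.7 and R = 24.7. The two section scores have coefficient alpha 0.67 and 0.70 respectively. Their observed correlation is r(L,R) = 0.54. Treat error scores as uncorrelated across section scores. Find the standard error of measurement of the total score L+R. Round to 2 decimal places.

14.86

Var(total) = 724.58 + 285.433 = 1010.01.
True-score variance = 503.771 + 285.433 = 789.204, so reliability = 0.7814.
Error variance = 1010.01 − 789.204 = 220.809; SEM = √220.809 = 14.86.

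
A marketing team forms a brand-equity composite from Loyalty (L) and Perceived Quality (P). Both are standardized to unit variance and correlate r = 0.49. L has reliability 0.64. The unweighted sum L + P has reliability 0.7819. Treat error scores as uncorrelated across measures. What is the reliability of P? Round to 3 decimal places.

Var(L+P) = 2 + 2·0.49 = 2.980.
True-score variance = ρ_L + ρ_P + 2·0.49, so 0.7819 = (0.64 + ρ_P + 0.98) / 2.980.
ρ_P = 0.7819·2.980 − 0.64 − 0.98 = 0.710.

0.710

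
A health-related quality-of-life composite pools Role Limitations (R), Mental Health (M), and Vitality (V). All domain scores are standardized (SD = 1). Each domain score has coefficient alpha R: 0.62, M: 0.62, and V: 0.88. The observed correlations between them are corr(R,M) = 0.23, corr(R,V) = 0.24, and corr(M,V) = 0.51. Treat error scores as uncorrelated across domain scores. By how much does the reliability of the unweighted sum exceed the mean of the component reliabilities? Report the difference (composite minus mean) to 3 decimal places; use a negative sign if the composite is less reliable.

0.116

Var(sum) = 3 + 1.96 = 4.96; true-score variance = 2.12 + 1.96 = 4.08; composite reliability = 0.8226.
Mean component reliability = 0.7067.
Difference = 0.8226 − 0.7067 = 0.116.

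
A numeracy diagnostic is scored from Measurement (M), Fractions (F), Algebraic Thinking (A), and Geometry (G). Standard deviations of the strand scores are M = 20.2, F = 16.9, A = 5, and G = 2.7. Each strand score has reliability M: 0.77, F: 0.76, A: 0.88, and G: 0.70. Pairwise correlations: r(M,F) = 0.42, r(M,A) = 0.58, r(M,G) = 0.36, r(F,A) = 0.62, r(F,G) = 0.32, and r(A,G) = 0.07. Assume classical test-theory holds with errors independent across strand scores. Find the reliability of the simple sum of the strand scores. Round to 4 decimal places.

Var(M+F+A+G) = 20.2² + 16.9² + 5² + 2.7² + 2·[20.2·16.9·0.42 + 20.2·5·0.58 + 20.2·2.7·0.36 + 16.9·5·0.62 + 16.9·2.7·0.32 + 5·2.7·0.07] = 725.94 + 579.061 = 1305.
Because errors are independent across components, Cov(Tᵢ,Tⱼ) = Cov(Xᵢ,Xⱼ); the off-diagonal part of the true-score variance is the same as above.
True-score variance = [20.2²·0.77 + 16.9²·0.76 + 5²·0.88 + 2.7²·0.70] + 579.061 = 558.357 + 579.061 = 1137.42.
Reliability = 1137.42 / 1305 = 0.8716.

0.8716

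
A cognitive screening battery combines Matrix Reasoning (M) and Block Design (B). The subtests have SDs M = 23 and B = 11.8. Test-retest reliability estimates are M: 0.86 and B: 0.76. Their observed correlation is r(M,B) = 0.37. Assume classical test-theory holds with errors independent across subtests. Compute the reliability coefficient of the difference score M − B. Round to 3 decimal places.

0.770

Var(M−B) = 23² + 11.8² − 2·23·11.8·0.37 = 668.24 − 200.836 = 467.404.
Because errors are independent across components, Cov(Tᵢ,Tⱼ) = Cov(Xᵢ,Xⱼ); the off-diagonal part of the true-score variance is the same as above.
True-score variance = [23²·0.86 + 11.8²·0.76] − 200.836 = 560.762 − 200.836 = 359.926.
Reliability = 359.926 / 467.404 = 0.770.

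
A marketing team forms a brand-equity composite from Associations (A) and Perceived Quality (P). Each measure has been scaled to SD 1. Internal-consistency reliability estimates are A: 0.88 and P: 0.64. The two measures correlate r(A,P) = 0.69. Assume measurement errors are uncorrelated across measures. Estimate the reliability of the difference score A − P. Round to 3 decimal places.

Var(A−P) = 1 + 1 − 2·0.69 = 2 − 1.38 = 0.62.
Under uncorrelated errors the observed covariances equal the true-score covariances, so only the own-variance terms attenuate.
True-score variance = [0.88 + 0.64] − 1.38 = 1.52 − 1.38 = 0.14.
Reliability = 0.14 / 0.62 = 0.226.

0.226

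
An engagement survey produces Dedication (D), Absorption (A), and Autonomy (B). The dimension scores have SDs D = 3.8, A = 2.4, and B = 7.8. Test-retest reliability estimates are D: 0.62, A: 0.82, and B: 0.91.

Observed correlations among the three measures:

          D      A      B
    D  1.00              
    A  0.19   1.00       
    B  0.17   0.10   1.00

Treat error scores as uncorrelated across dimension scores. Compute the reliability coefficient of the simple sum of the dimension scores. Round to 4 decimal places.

0.8780

Var(D+A+B) = 3.8² + 2.4² + 7.8² + 2·[3.8·2.4·0.19 + 3.8·7.8·0.17 + 2.4·7.8·0.10] = 81.04 + 17.2872 = 98.3272.
Because errors are independent across components, Cov(Tᵢ,Tⱼ) = Cov(Xᵢ,Xⱼ); the off-diagonal part of the true-score variance is the same as above.
True-score variance = [3.8²·0.62 + 2.4²·0.82 + 7.8²·0.91] + 17.2872 = 69.0404 + 17.2872 = 86.3276.
Reliability = 86.3276 / 98.3272 = 0.8780.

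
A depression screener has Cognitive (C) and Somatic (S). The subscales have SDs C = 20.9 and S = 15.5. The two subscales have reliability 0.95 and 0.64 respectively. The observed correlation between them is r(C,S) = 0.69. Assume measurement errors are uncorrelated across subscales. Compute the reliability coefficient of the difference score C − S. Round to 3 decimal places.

Var(C−S) = 20.9² + 15.5² − 2·20.9·15.5·0.69 = 677.06 − 447.051 = 230.009.
With uncorrelated errors the cross-covariances are all true-score covariance, so they carry over unchanged; only the diagonal terms shrink to ρᵢσᵢ².
True-score variance = [20.9²·0.95 + 15.5²·0.64] − 447.051 = 568.729 − 447.051 = 121.678.
Reliability = 121.678 / 230.009 = 0.529.

0.529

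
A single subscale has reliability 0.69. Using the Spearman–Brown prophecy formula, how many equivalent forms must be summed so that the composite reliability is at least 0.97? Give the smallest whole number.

15

k ≥ ρ*(1−ρ₁)/(ρ₁(1−ρ*)) = 0.97·0.31 / (0.69·0.03) = 14.527.
Smallest integer k = 15.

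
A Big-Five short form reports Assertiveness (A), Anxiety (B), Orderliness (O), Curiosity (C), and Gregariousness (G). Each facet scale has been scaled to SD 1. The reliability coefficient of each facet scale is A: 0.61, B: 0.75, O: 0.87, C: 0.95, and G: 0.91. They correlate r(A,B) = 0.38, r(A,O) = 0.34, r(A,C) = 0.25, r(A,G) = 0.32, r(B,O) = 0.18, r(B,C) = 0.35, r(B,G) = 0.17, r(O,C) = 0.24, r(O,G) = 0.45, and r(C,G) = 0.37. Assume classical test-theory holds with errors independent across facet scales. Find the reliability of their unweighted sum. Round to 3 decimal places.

0.918

Var(A+B+O+C+G) = 5 + 2·[0.38 + 0.34 + 0.25 + 0.32 + 0.18 + 0.35 + 0.17 + 0.24 + 0.45 + 0.37] = 5 + 6.1 = 11.1.
Because errors are independent across components, Cov(Tᵢ,Tⱼ) = Cov(Xᵢ,Xⱼ); the off-diagonal part of the true-score variance is the same as above.
True-score variance = [0.61 + 0.75 + 0.87 + 0.95 + 0.91] + 6.1 = 4.09 + 6.1 = 10.19.
Reliability = 10.19 / 11.1 = 0.918.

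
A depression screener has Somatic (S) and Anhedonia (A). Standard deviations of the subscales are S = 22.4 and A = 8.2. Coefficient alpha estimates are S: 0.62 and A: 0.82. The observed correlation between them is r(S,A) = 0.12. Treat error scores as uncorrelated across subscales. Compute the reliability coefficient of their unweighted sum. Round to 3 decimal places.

0.669

Var(S+A) = 22.4² + 8.2² + 2·[22.4·8.2·0.12] = 569 + 44.0832 = 613.083.
Under uncorrelated errors the observed covariances equal the true-score covariances, so only the own-variance terms attenuate.
True-score variance = [22.4²·0.62 + 8.2²·0.82] + 44.0832 = 366.228 + 44.0832 = 410.311.
Reliability = 410.311 / 613.083 = 0.669.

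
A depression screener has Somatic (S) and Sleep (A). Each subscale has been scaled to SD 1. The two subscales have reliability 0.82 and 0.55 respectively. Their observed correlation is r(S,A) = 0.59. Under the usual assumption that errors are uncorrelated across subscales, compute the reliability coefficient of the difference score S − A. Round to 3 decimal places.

0.232

Var(S−A) = 1 + 1 − 2·0.59 = 2 − 1.18 = 0.82.
Under uncorrelated errors the observed covariances equal the true-score covariances, so only the own-variance terms attenuate.
True-score variance = [0.82 + 0.55] − 1.18 = 1.37 − 1.18 = 0.19.
Reliability = 0.19 / 0.82 = 0.232.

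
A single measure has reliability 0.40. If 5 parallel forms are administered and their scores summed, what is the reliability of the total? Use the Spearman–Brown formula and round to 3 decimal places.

0.769

ρ_k = kρ / (1 + (k−1)ρ) = 5·0.40 / (1 + 4·0.40) = 2.000 / 2.600 = 0.769.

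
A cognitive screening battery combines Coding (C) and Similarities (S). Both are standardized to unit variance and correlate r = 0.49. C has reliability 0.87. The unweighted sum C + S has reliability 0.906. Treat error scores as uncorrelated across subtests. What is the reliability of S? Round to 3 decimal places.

Var(C+S) = 2 + 2·0.49 = 2.980.
True-score variance = ρ_C + ρ_S + 2·0.49, so 0.906 = (0.87 + ρ_S + 0.98) / 2.980.
ρ_S = 0.906·2.980 − 0.87 − 0.98 = 0.850.

0.850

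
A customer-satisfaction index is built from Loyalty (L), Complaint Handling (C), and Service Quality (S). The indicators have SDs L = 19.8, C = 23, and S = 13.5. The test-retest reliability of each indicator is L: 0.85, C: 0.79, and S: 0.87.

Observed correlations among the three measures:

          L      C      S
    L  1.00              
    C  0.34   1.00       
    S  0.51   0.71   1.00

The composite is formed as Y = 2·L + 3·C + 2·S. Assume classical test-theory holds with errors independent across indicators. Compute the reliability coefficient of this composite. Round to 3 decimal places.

0.895

Var(Y) = 2²·19.8² + 3²·23² + 2²·13.5² + 2·[6·19.8·23·0.34 + 4·19.8·13.5·0.51 + 6·23·13.5·0.71] = 7058.16 + 5594.08 = 12652.2.
Because errors are independent across components, Cov(Tᵢ,Tⱼ) = Cov(Xᵢ,Xⱼ); the off-diagonal part of the true-score variance is the same as above.
True-score variance = [2²·19.8²·0.85 + 3²·23²·0.79 + 2²·13.5²·0.87] + 5594.08 = 5728.36 + 5594.08 = 11322.4.
Reliability = 11322.4 / 12652.2 = 0.895.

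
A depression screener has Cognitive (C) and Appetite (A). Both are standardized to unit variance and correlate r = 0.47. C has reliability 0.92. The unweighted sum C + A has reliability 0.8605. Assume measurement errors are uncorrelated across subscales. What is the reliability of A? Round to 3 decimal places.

Var(C+A) = 2 + 2·0.47 = 2.940.
True-score variance = ρ_C + ρ_A + 2·0.47, so 0.8605 = (0.92 + ρ_A + 0.94) / 2.940.
ρ_A = 0.8605·2.940 − 0.92 − 0.94 = 0.670.

0.670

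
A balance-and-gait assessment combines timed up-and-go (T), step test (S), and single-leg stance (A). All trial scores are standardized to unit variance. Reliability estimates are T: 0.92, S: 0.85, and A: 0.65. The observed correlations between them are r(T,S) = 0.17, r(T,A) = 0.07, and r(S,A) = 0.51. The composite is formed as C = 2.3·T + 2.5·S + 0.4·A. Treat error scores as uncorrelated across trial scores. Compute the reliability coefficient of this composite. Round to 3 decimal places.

0.904

Var(C) = 2.3² + 2.5² + 0.4² + 2·[5.75·0.17 + 0.92·0.07 + 0.51] = 11.7 + 3.1038 = 14.8038.
Under uncorrelated errors the observed covariances equal the true-score covariances, so only the own-variance terms attenuate.
True-score variance = [2.3²·0.92 + 2.5²·0.85 + 0.4²·0.65] + 3.1038 = 10.2833 + 3.1038 = 13.3871.
Reliability = 13.3871 / 14.8038 = 0.904.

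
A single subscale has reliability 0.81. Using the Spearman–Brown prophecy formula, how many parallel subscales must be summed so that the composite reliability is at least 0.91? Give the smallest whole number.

3

k ≥ ρ*(1−ρ₁)/(ρ₁(1−ρ*)) = 0.91·0.19 / (0.81·0.09) = 2.372.
Smallest integer k = 3.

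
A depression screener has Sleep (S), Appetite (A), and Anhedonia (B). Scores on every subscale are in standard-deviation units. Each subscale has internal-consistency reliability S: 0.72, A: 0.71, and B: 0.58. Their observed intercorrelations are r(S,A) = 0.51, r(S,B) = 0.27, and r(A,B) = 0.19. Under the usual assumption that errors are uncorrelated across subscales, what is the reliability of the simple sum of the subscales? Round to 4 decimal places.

Var(S+A+B) = 3 + 2·[0.51 + 0.27 + 0.19] = 3 + 1.94 = 4.94.
Under uncorrelated errors the observed covariances equal the true-score covariances, so only the own-variance terms attenuate.
True-score variance = [0.72 + 0.71 + 0.58] + 1.94 = 2.01 + 1.94 = 3.95.
Reliability = 3.95 / 4.94 = 0.7996.

0.7996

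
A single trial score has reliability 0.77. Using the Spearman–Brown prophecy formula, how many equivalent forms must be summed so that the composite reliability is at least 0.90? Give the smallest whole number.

k ≥ ρ*(1−ρ₁)/(ρ₁(1−ρ*)) = 0.90·0.23 / (0.77·0.10) = 2.688.
Smallest integer k = 3.

3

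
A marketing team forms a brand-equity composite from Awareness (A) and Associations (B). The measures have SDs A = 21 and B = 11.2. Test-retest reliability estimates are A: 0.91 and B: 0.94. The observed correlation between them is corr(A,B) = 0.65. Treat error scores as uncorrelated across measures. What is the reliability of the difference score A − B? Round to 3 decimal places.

0.819

Var(A−B) = 21² + 11.2² − 2·21·11.2·0.65 = 566.44 − 305.76 = 260.68.
With uncorrelated errors the cross-covariances are all true-score covariance, so they carry over unchanged; only the diagonal terms shrink to ρᵢσᵢ².
True-score variance = [21²·0.91 + 11.2²·0.94] − 305.76 = 519.224 − 305.76 = 213.464.
Reliability = 213.464 / 260.68 = 0.819.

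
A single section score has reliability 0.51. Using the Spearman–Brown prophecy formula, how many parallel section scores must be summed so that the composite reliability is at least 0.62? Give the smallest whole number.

k ≥ ρ*(1−ρ₁)/(ρ₁(1−ρ*)) = 0.62·0.49 / (0.51·0.38) = 1.568.
Smallest integer k = 2.

2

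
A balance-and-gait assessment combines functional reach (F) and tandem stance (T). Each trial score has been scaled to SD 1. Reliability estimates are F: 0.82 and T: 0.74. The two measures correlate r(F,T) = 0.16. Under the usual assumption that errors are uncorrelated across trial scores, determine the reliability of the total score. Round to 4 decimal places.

Var(F+T) = 2 + 2·[0.16] = 2 + 0.32 = 2.32.
Under uncorrelated errors the observed covariances equal the true-score covariances, so only the own-variance terms attenuate.
True-score variance = [0.82 + 0.74] + 0.32 = 1.56 + 0.32 = 1.88.
Reliability = 1.88 / 2.32 = 0.8103.

0.8103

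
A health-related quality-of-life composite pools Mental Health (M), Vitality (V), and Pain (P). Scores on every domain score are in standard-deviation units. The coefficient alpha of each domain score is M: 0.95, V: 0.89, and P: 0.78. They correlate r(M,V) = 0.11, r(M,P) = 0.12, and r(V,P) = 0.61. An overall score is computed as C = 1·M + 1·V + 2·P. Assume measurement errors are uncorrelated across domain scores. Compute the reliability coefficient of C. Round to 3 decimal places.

Var(C) = 1 + 1 + 2² + 2·[0.11 + 2·0.12 + 2·0.61] = 6 + 3.14 = 9.14.
Under uncorrelated errors the observed covariances equal the true-score covariances, so only the own-variance terms attenuate.
True-score variance = [0.95 + 0.89 + 2²·0.78] + 3.14 = 4.96 + 3.14 = 8.1.
Reliability = 8.1 / 9.14 = 0.886.

0.886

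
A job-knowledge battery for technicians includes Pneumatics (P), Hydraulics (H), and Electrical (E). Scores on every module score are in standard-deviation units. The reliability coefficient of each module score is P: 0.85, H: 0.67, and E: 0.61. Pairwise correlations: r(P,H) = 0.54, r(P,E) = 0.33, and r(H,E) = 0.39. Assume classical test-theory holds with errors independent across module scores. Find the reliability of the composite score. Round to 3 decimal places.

Var(P+H+E) = 3 + 2·[0.54 + 0.33 + 0.39] = 3 + 2.52 = 5.52.
Under uncorrelated errors the observed covariances equal the true-score covariances, so only the own-variance terms attenuate.
True-score variance = [0.85 + 0.67 + 0.61] + 2.52 = 2.13 + 2.52 = 4.65.
Reliability = 4.65 / 5.52 = 0.842.

0.842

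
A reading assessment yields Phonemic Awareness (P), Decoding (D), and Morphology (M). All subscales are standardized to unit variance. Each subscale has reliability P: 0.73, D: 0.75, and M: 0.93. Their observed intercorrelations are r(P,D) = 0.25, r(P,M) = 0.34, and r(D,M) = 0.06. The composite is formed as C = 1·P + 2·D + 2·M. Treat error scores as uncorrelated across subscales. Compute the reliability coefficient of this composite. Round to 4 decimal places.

0.8691

Var(C) = 1 + 2² + 2² + 2·[2·0.25 + 2·0.34 + 4·0.06] = 9 + 2.84 = 11.84.
Because errors are independent across components, Cov(Tᵢ,Tⱼ) = Cov(Xᵢ,Xⱼ); the off-diagonal part of the true-score variance is the same as above.
True-score variance = [0.73 + 2²·0.75 + 2²·0.93] + 2.84 = 7.45 + 2.84 = 10.29.
Reliability = 10.29 / 11.84 = 0.8691.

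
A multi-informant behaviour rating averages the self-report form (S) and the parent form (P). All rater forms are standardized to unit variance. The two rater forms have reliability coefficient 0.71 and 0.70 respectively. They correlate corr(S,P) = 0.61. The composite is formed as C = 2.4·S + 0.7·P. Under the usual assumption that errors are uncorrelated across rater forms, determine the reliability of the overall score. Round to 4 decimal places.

Var(C) = 2.4² + 0.7² + 2·[1.68·0.61] = 6.25 + 2.0496 = 8.2996.
Because errors are independent across components, Cov(Tᵢ,Tⱼ) = Cov(Xᵢ,Xⱼ); the off-diagonal part of the true-score variance is the same as above.
True-score variance = [2.4²·0.71 + 0.7²·0.70] + 2.0496 = 4.4326 + 2.0496 = 6.4822.
Reliability = 6.4822 / 8.2996 = 0.7810.

0.7810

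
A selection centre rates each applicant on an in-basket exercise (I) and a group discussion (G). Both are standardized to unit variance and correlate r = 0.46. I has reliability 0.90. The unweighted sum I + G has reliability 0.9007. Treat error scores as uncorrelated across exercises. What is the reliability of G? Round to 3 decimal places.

Var(I+G) = 2 + 2·0.46 = 2.920.
True-score variance = ρ_I + ρ_G + 2·0.46, so 0.9007 = (0.90 + ρ_G + 0.92) / 2.920.
ρ_G = 0.9007·2.920 − 0.90 − 0.92 = 0.810.

0.810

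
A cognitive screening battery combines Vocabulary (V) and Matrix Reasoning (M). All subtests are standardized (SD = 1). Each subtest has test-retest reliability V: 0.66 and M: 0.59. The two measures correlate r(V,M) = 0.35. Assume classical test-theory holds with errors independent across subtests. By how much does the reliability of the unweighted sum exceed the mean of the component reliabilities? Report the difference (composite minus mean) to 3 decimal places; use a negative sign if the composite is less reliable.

Var(sum) = 2 + 0.7 = 2.7; true-score variance = 1.25 + 0.7 = 1.95; composite reliability = 0.7222.
Mean component reliability = 0.6250.
Difference = 0.7222 − 0.6250 = 0.097.

0.097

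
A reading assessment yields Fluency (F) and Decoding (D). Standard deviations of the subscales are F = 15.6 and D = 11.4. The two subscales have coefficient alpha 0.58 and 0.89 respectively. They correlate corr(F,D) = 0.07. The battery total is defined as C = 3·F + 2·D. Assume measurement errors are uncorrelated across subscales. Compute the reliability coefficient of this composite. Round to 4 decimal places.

0.6583

Var(C) = 3²·15.6² + 2²·11.4² + 2·[6·15.6·11.4·0.07] = 2710.08 + 149.386 = 2859.47.
Under uncorrelated errors the observed covariances equal the true-score covariances, so only the own-variance terms attenuate.
True-score variance = [3²·15.6²·0.58 + 2²·11.4²·0.89] + 149.386 = 1733 + 149.386 = 1882.38.
Reliability = 1882.38 / 2859.47 = 0.6583.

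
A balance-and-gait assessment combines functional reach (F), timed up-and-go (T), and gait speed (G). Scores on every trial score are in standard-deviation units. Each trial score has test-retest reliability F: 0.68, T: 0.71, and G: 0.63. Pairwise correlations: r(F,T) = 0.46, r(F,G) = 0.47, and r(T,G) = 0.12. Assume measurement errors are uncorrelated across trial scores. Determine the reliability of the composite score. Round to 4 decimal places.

0.8078

Var(F+T+G) = 3 + 2·[0.46 + 0.47 + 0.12] = 3 + 2.1 = 5.1.
Because errors are independent across components, Cov(Tᵢ,Tⱼ) = Cov(Xᵢ,Xⱼ); the off-diagonal part of the true-score variance is the same as above.
True-score variance = [0.68 + 0.71 + 0.63] + 2.1 = 2.02 + 2.1 = 4.12.
Reliability = 4.12 / 5.1 = 0.8078.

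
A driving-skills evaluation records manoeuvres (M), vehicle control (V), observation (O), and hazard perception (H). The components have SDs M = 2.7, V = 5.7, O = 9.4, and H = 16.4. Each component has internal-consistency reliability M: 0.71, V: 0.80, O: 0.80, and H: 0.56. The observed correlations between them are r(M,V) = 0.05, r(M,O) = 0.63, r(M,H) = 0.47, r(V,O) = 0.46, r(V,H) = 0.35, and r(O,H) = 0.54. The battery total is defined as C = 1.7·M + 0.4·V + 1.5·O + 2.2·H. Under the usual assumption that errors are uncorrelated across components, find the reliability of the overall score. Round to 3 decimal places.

0.742

Var(C) = 1.7²·2.7² + 0.4²·5.7² + 1.5²·9.4² + 2.2²·16.4² + 2·[0.68·2.7·5.7·0.05 + 2.55·2.7·9.4·0.63 + 3.74·2.7·16.4·0.47 + 0.6·5.7·9.4·0.46 + 0.88·5.7·16.4·0.35 + 3.3·9.4·16.4·0.54] = 1526.84 + 874.849 = 2401.69.
With uncorrelated errors the cross-covariances are all true-score covariance, so they carry over unchanged; only the diagonal terms shrink to ρᵢσᵢ².
True-score variance = [1.7²·2.7²·0.71 + 0.4²·5.7²·0.80 + 1.5²·9.4²·0.80 + 2.2²·16.4²·0.56] + 874.849 = 907.154 + 874.849 = 1782.
Reliability = 1782 / 2401.69 = 0.742.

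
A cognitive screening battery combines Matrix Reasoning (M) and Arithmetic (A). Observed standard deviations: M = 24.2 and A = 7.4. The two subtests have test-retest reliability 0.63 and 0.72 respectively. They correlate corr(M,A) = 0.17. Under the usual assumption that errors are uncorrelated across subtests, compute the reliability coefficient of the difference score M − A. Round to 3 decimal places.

Var(M−A) = 24.2² + 7.4² − 2·24.2·7.4·0.17 = 640.4 − 60.8872 = 579.513.
Under uncorrelated errors the observed covariances equal the true-score covariances, so only the own-variance terms attenuate.
True-score variance = [24.2²·0.63 + 7.4²·0.72] − 60.8872 = 408.38 − 60.8872 = 347.493.
Reliability = 347.493 / 579.513 = 0.600.

0.600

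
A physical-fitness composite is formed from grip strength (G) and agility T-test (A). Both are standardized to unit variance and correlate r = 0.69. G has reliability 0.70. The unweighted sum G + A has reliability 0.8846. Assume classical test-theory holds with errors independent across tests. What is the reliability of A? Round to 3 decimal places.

Var(G+A) = 2 + 2·0.69 = 3.380.
True-score variance = ρ_G + ρ_A + 2·0.69, so 0.8846 = (0.70 + ρ_A + 1.38) / 3.380.
ρ_A = 0.8846·3.380 − 0.70 − 1.38 = 0.910.

0.910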